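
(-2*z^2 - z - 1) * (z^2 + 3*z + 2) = -2*z^4 - 7*z^3 - 8*z^2 - 5*z - 2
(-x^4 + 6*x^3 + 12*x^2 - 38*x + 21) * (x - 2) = -x^5 + 8*x^4 - 62*x^2 + 97*x - 42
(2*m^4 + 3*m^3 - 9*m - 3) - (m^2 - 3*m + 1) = 2*m^4 + 3*m^3 - m^2 - 6*m - 4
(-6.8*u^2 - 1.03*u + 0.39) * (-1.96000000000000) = 13.328*u^2 + 2.0188*u - 0.7644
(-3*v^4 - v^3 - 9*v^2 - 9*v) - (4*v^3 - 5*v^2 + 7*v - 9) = -3*v^4 - 5*v^3 - 4*v^2 - 16*v + 9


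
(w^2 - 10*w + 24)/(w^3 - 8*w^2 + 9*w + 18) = (w - 4)/(w^2 - 2*w - 3)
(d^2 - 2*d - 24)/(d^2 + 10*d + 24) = (d - 6)/(d + 6)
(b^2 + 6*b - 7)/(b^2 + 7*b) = (b - 1)/b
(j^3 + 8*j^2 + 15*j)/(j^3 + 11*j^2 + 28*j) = (j^2 + 8*j + 15)/(j^2 + 11*j + 28)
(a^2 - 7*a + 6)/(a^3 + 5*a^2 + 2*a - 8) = (a - 6)/(a^2 + 6*a + 8)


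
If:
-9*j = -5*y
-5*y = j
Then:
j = 0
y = 0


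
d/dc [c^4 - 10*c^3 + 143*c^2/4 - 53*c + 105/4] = 4*c^3 - 30*c^2 + 143*c/2 - 53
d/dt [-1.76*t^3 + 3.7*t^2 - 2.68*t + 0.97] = -5.28*t^2 + 7.4*t - 2.68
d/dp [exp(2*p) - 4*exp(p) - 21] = 2*(exp(p) - 2)*exp(p)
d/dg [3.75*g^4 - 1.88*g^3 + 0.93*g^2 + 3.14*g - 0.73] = 15.0*g^3 - 5.64*g^2 + 1.86*g + 3.14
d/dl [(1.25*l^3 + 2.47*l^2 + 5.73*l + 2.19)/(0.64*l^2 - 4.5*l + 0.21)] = (0.8*l^4 - 11.25*l^3 - 13.9947*l^2 - 1.7658*l + 11.0583)/(0.4096*l^4 - 5.76*l^3 + 20.5188*l^2 - 1.89*l + 0.0441)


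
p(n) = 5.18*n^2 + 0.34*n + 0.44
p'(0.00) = 0.34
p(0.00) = 0.44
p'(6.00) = 62.50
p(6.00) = 188.96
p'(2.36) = 24.79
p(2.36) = 30.09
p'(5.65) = 58.87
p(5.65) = 167.72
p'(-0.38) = -3.60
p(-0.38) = 1.06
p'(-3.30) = -33.85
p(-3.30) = 55.73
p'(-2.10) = -21.42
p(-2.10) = 22.57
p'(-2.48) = -25.35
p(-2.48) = 31.46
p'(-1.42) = -14.37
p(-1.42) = 10.40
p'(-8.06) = -83.16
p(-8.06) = 334.21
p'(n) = 10.36*n + 0.34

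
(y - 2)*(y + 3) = y^2 + y - 6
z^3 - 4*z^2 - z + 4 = (z - 4)*(z - 1)*(z + 1)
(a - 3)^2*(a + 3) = a^3 - 3*a^2 - 9*a + 27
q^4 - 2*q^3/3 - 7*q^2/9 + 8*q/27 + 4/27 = (q - 1)*(q - 2/3)*(q + 1/3)*(q + 2/3)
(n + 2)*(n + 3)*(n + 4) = n^3 + 9*n^2 + 26*n + 24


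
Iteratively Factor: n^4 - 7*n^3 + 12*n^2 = (n - 4)*(n^3 - 3*n^2) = n*(n - 4)*(n^2 - 3*n) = n^2*(n - 4)*(n - 3)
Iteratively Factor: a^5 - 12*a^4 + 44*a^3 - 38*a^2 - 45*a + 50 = (a - 5)*(a^4 - 7*a^3 + 9*a^2 + 7*a - 10) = (a - 5)*(a + 1)*(a^3 - 8*a^2 + 17*a - 10) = (a - 5)*(a - 1)*(a + 1)*(a^2 - 7*a + 10) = (a - 5)*(a - 2)*(a - 1)*(a + 1)*(a - 5)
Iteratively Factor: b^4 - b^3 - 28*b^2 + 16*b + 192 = (b - 4)*(b^3 + 3*b^2 - 16*b - 48) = (b - 4)*(b + 3)*(b^2 - 16) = (b - 4)*(b + 3)*(b + 4)*(b - 4)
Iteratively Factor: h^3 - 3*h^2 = (h)*(h^2 - 3*h) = h^2*(h - 3)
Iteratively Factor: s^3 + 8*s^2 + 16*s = (s + 4)*(s^2 + 4*s) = (s + 4)^2*(s)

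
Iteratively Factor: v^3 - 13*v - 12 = (v - 4)*(v^2 + 4*v + 3) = (v - 4)*(v + 3)*(v + 1)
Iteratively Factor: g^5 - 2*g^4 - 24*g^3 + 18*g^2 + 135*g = (g + 3)*(g^4 - 5*g^3 - 9*g^2 + 45*g) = g*(g + 3)*(g^3 - 5*g^2 - 9*g + 45) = g*(g + 3)^2*(g^2 - 8*g + 15) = g*(g - 3)*(g + 3)^2*(g - 5)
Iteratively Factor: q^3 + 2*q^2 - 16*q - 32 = (q - 4)*(q^2 + 6*q + 8) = (q - 4)*(q + 2)*(q + 4)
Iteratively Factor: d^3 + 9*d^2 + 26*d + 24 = (d + 4)*(d^2 + 5*d + 6) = (d + 2)*(d + 4)*(d + 3)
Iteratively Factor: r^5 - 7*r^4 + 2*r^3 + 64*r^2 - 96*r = (r)*(r^4 - 7*r^3 + 2*r^2 + 64*r - 96) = r*(r + 3)*(r^3 - 10*r^2 + 32*r - 32) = r*(r - 4)*(r + 3)*(r^2 - 6*r + 8) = r*(r - 4)*(r - 2)*(r + 3)*(r - 4)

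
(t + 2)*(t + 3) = t^2 + 5*t + 6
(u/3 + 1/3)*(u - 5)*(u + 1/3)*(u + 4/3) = u^4/3 - 7*u^3/9 - 101*u^2/27 - 91*u/27 - 20/27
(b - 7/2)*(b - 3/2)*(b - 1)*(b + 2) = b^4 - 4*b^3 - 7*b^2/4 + 61*b/4 - 21/2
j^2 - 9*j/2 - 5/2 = (j - 5)*(j + 1/2)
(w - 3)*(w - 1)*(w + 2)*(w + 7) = w^4 + 5*w^3 - 19*w^2 - 29*w + 42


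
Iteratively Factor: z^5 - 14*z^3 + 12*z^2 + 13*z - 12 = (z - 3)*(z^4 + 3*z^3 - 5*z^2 - 3*z + 4) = (z - 3)*(z - 1)*(z^3 + 4*z^2 - z - 4) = (z - 3)*(z - 1)^2*(z^2 + 5*z + 4) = (z - 3)*(z - 1)^2*(z + 4)*(z + 1)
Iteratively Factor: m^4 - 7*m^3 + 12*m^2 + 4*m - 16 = (m + 1)*(m^3 - 8*m^2 + 20*m - 16) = (m - 2)*(m + 1)*(m^2 - 6*m + 8) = (m - 4)*(m - 2)*(m + 1)*(m - 2)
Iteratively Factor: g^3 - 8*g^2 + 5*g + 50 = (g - 5)*(g^2 - 3*g - 10) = (g - 5)*(g + 2)*(g - 5)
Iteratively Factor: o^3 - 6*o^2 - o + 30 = (o + 2)*(o^2 - 8*o + 15) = (o - 3)*(o + 2)*(o - 5)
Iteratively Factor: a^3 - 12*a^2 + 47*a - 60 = (a - 4)*(a^2 - 8*a + 15) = (a - 5)*(a - 4)*(a - 3)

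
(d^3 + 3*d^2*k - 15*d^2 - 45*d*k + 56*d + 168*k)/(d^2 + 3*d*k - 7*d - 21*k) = d - 8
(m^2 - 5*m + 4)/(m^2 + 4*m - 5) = (m - 4)/(m + 5)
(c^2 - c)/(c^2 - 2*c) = (c - 1)/(c - 2)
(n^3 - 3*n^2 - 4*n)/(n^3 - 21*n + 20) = n*(n + 1)/(n^2 + 4*n - 5)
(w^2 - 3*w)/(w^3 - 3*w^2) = 1/w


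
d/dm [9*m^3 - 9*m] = 27*m^2 - 9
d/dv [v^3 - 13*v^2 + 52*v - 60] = 3*v^2 - 26*v + 52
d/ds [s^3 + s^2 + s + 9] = 3*s^2 + 2*s + 1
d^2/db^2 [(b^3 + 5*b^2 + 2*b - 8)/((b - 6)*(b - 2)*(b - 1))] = 4*(7*b^3 - 6*b^2 - 204*b + 568)/(b^6 - 24*b^5 + 228*b^4 - 1088*b^3 + 2736*b^2 - 3456*b + 1728)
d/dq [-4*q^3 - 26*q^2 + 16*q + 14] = -12*q^2 - 52*q + 16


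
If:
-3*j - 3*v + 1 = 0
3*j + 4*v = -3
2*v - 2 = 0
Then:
No Solution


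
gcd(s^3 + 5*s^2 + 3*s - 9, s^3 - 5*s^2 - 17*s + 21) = s^2 + 2*s - 3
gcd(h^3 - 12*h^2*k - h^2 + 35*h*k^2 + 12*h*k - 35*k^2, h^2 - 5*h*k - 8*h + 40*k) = h - 5*k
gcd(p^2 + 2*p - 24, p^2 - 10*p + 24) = p - 4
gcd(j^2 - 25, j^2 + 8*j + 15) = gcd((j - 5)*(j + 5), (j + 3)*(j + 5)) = j + 5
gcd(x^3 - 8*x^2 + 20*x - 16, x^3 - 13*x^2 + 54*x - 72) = x - 4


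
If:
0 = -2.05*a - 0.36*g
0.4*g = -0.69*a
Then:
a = 0.00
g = 0.00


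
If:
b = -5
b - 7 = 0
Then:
No Solution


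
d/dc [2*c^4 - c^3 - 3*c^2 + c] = 8*c^3 - 3*c^2 - 6*c + 1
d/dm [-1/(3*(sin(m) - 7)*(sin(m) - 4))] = (2*sin(m) - 11)*cos(m)/(3*(sin(m) - 7)^2*(sin(m) - 4)^2)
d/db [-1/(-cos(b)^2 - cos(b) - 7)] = (2*cos(b) + 1)*sin(b)/(cos(b)^2 + cos(b) + 7)^2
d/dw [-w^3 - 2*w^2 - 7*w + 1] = -3*w^2 - 4*w - 7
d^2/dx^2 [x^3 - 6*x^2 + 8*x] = 6*x - 12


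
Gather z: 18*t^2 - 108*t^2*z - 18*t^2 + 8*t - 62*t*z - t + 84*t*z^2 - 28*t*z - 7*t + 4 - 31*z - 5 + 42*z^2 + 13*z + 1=z^2*(84*t + 42) + z*(-108*t^2 - 90*t - 18)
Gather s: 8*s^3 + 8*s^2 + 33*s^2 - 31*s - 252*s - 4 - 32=8*s^3 + 41*s^2 - 283*s - 36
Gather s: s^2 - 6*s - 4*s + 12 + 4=s^2 - 10*s + 16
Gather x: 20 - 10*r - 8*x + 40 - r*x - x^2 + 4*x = -10*r - x^2 + x*(-r - 4) + 60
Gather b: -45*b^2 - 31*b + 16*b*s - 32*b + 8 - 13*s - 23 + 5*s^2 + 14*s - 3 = -45*b^2 + b*(16*s - 63) + 5*s^2 + s - 18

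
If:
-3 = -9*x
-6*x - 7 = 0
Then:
No Solution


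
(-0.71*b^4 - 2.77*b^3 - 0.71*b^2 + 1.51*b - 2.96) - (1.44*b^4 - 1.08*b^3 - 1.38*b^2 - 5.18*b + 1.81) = -2.15*b^4 - 1.69*b^3 + 0.67*b^2 + 6.69*b - 4.77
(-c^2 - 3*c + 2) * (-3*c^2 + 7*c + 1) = 3*c^4 + 2*c^3 - 28*c^2 + 11*c + 2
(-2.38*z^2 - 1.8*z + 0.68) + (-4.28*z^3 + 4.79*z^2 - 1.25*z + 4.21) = -4.28*z^3 + 2.41*z^2 - 3.05*z + 4.89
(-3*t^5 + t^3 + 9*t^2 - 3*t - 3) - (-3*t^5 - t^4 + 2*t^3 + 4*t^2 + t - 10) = t^4 - t^3 + 5*t^2 - 4*t + 7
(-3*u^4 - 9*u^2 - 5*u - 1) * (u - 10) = -3*u^5 + 30*u^4 - 9*u^3 + 85*u^2 + 49*u + 10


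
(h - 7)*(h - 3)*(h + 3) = h^3 - 7*h^2 - 9*h + 63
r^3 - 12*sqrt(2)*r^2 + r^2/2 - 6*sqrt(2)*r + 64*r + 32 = (r + 1/2)*(r - 8*sqrt(2))*(r - 4*sqrt(2))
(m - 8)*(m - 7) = m^2 - 15*m + 56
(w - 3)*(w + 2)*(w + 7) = w^3 + 6*w^2 - 13*w - 42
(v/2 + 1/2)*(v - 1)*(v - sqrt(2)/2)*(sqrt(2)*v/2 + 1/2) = sqrt(2)*v^4/4 - 3*sqrt(2)*v^2/8 + sqrt(2)/8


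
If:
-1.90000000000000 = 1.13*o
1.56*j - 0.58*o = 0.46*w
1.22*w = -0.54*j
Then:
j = -0.55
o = -1.68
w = 0.24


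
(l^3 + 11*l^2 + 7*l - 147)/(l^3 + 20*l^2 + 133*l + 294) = (l - 3)/(l + 6)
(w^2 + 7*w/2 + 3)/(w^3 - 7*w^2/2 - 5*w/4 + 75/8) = 4*(w + 2)/(4*w^2 - 20*w + 25)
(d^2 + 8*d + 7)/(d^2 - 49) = (d + 1)/(d - 7)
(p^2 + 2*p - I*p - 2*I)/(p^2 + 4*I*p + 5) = (p + 2)/(p + 5*I)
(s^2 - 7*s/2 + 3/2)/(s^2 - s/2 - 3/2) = (-2*s^2 + 7*s - 3)/(-2*s^2 + s + 3)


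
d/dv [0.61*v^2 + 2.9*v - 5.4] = 1.22*v + 2.9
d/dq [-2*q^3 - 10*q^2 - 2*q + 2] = -6*q^2 - 20*q - 2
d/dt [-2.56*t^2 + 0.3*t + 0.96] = 0.3 - 5.12*t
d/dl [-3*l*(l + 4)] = -6*l - 12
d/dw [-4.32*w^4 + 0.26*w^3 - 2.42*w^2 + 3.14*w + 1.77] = -17.28*w^3 + 0.78*w^2 - 4.84*w + 3.14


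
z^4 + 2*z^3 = z^3*(z + 2)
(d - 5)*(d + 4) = d^2 - d - 20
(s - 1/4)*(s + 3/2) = s^2 + 5*s/4 - 3/8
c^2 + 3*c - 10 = (c - 2)*(c + 5)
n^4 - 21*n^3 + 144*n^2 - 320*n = n*(n - 8)^2*(n - 5)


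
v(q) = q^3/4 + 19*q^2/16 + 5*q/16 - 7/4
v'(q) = 3*q^2/4 + 19*q/8 + 5/16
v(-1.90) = 0.23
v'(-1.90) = -1.49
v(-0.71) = -1.46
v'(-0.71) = -1.00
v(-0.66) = -1.51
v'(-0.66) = -0.93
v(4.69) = 51.63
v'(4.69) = 27.95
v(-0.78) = -1.39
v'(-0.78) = -1.08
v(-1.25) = -0.77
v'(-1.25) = -1.48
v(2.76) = 13.41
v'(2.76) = 12.58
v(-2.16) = 0.60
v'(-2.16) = -1.32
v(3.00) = 16.62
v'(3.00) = 14.19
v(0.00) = -1.75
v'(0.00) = 0.31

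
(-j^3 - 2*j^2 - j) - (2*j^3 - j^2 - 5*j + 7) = -3*j^3 - j^2 + 4*j - 7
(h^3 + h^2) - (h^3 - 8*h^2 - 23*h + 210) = 9*h^2 + 23*h - 210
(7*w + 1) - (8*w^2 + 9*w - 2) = -8*w^2 - 2*w + 3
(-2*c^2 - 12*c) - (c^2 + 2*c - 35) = -3*c^2 - 14*c + 35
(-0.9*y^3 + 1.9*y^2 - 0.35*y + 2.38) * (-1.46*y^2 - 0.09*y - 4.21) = 1.314*y^5 - 2.693*y^4 + 4.129*y^3 - 11.4423*y^2 + 1.2593*y - 10.0198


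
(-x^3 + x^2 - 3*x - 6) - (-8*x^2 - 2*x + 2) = -x^3 + 9*x^2 - x - 8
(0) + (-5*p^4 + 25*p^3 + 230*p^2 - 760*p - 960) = -5*p^4 + 25*p^3 + 230*p^2 - 760*p - 960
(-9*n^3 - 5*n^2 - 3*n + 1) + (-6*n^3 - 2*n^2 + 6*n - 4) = -15*n^3 - 7*n^2 + 3*n - 3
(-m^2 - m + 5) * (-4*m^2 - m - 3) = 4*m^4 + 5*m^3 - 16*m^2 - 2*m - 15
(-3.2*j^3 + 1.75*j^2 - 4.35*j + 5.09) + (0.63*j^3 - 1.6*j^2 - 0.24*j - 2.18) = -2.57*j^3 + 0.15*j^2 - 4.59*j + 2.91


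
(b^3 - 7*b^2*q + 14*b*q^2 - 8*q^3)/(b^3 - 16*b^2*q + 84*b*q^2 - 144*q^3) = (b^2 - 3*b*q + 2*q^2)/(b^2 - 12*b*q + 36*q^2)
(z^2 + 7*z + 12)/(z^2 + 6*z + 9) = (z + 4)/(z + 3)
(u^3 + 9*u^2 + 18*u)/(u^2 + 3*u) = u + 6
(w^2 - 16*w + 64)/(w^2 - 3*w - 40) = (w - 8)/(w + 5)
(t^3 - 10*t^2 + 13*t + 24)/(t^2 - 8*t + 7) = (t^3 - 10*t^2 + 13*t + 24)/(t^2 - 8*t + 7)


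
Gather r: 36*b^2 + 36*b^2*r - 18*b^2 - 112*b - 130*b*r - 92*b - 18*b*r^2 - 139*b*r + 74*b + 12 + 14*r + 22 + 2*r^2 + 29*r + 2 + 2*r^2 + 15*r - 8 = 18*b^2 - 130*b + r^2*(4 - 18*b) + r*(36*b^2 - 269*b + 58) + 28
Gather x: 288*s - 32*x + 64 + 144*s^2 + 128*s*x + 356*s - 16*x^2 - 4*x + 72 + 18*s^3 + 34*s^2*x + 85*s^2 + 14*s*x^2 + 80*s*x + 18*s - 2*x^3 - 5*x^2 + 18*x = 18*s^3 + 229*s^2 + 662*s - 2*x^3 + x^2*(14*s - 21) + x*(34*s^2 + 208*s - 18) + 136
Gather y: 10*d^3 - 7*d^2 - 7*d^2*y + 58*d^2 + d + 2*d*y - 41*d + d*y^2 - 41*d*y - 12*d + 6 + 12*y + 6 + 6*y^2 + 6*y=10*d^3 + 51*d^2 - 52*d + y^2*(d + 6) + y*(-7*d^2 - 39*d + 18) + 12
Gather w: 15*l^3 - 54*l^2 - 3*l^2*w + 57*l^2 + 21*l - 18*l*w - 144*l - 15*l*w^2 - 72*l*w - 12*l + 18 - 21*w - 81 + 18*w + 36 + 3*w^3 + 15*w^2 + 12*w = 15*l^3 + 3*l^2 - 135*l + 3*w^3 + w^2*(15 - 15*l) + w*(-3*l^2 - 90*l + 9) - 27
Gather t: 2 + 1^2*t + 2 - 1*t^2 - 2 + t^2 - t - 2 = 0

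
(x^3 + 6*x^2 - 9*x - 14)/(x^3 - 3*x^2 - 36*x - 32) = (x^2 + 5*x - 14)/(x^2 - 4*x - 32)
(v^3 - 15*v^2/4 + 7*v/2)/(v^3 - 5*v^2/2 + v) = (4*v - 7)/(2*(2*v - 1))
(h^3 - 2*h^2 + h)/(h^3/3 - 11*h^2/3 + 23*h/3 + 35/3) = 3*h*(h^2 - 2*h + 1)/(h^3 - 11*h^2 + 23*h + 35)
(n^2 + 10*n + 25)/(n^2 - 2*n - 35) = (n + 5)/(n - 7)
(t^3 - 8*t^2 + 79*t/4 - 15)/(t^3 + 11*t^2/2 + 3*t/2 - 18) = (t^2 - 13*t/2 + 10)/(t^2 + 7*t + 12)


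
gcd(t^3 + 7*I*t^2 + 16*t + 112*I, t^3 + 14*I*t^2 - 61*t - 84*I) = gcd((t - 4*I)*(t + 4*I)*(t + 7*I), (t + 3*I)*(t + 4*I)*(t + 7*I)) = t^2 + 11*I*t - 28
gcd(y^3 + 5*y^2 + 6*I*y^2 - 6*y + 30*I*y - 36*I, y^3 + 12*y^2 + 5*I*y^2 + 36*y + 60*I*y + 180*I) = y + 6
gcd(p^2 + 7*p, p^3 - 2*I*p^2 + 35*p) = p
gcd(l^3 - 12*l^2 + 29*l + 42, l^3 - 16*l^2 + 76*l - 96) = l - 6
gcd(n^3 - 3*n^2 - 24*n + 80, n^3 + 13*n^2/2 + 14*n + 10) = 1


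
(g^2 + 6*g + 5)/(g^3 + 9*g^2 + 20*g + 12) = (g + 5)/(g^2 + 8*g + 12)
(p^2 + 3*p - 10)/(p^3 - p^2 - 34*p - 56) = (-p^2 - 3*p + 10)/(-p^3 + p^2 + 34*p + 56)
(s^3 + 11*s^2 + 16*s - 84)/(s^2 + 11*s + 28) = (s^2 + 4*s - 12)/(s + 4)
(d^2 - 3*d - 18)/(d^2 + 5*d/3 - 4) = 3*(d - 6)/(3*d - 4)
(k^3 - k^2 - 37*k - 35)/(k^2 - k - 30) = (k^2 - 6*k - 7)/(k - 6)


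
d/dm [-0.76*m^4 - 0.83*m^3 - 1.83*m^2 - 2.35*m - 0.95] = -3.04*m^3 - 2.49*m^2 - 3.66*m - 2.35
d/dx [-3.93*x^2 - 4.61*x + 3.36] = -7.86*x - 4.61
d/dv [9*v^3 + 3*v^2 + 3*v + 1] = 27*v^2 + 6*v + 3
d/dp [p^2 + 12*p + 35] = 2*p + 12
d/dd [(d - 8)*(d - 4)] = 2*d - 12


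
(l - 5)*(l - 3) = l^2 - 8*l + 15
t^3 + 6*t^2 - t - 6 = (t - 1)*(t + 1)*(t + 6)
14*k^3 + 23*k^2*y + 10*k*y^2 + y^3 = (k + y)*(2*k + y)*(7*k + y)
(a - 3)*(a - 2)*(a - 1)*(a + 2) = a^4 - 4*a^3 - a^2 + 16*a - 12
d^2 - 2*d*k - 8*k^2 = (d - 4*k)*(d + 2*k)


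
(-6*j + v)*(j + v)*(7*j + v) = -42*j^3 - 41*j^2*v + 2*j*v^2 + v^3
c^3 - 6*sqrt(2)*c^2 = c^2*(c - 6*sqrt(2))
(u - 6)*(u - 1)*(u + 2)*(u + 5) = u^4 - 33*u^2 - 28*u + 60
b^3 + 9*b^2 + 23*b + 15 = (b + 1)*(b + 3)*(b + 5)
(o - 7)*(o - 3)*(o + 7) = o^3 - 3*o^2 - 49*o + 147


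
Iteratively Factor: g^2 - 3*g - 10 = (g - 5)*(g + 2)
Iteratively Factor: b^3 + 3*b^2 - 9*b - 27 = (b + 3)*(b^2 - 9) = (b + 3)^2*(b - 3)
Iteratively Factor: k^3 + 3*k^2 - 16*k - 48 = (k - 4)*(k^2 + 7*k + 12) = (k - 4)*(k + 4)*(k + 3)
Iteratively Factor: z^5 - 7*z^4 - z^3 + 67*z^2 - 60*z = (z - 4)*(z^4 - 3*z^3 - 13*z^2 + 15*z) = z*(z - 4)*(z^3 - 3*z^2 - 13*z + 15) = z*(z - 4)*(z - 1)*(z^2 - 2*z - 15) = z*(z - 5)*(z - 4)*(z - 1)*(z + 3)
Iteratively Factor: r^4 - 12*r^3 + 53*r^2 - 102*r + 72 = (r - 3)*(r^3 - 9*r^2 + 26*r - 24) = (r - 3)^2*(r^2 - 6*r + 8) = (r - 3)^2*(r - 2)*(r - 4)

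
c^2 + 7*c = c*(c + 7)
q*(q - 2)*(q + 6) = q^3 + 4*q^2 - 12*q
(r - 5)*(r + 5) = r^2 - 25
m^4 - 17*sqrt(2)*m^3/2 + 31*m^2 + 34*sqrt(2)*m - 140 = (m - 2)*(m + 2)*(m - 5*sqrt(2))*(m - 7*sqrt(2)/2)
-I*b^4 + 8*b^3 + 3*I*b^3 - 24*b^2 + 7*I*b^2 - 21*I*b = b*(b - 3)*(b + 7*I)*(-I*b + 1)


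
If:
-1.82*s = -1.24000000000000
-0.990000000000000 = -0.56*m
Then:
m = 1.77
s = 0.68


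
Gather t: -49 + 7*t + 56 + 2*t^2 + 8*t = 2*t^2 + 15*t + 7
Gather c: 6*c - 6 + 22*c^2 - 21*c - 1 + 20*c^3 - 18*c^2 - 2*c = 20*c^3 + 4*c^2 - 17*c - 7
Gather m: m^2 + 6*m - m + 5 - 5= m^2 + 5*m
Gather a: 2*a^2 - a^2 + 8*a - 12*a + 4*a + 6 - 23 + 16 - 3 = a^2 - 4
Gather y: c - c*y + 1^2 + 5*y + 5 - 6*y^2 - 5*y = -c*y + c - 6*y^2 + 6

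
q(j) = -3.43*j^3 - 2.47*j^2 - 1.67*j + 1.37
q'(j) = -10.29*j^2 - 4.94*j - 1.67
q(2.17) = -48.93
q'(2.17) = -60.84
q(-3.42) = 115.40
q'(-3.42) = -105.13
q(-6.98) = 1059.12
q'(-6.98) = -468.52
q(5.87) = -787.30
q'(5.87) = -385.23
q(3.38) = -164.94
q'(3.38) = -135.92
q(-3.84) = 165.58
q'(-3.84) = -134.43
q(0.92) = -4.93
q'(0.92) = -14.92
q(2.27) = -55.27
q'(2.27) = -65.91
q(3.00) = -118.48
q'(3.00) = -109.10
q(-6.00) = 663.35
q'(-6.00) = -342.47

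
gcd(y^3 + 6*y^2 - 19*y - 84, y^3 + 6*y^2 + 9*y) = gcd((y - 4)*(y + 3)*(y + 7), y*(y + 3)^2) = y + 3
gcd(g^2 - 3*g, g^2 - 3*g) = g^2 - 3*g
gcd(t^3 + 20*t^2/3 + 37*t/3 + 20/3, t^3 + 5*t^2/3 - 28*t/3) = t + 4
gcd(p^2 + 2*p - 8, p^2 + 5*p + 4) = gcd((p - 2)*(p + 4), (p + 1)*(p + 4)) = p + 4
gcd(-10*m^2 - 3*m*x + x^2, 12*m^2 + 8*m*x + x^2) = 2*m + x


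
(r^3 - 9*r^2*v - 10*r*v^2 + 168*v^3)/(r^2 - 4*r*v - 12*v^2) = (r^2 - 3*r*v - 28*v^2)/(r + 2*v)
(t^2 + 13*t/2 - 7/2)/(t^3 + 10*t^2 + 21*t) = (t - 1/2)/(t*(t + 3))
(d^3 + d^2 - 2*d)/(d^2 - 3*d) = (d^2 + d - 2)/(d - 3)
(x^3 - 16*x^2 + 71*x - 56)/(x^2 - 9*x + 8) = x - 7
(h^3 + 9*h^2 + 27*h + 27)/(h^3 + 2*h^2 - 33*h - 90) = (h^2 + 6*h + 9)/(h^2 - h - 30)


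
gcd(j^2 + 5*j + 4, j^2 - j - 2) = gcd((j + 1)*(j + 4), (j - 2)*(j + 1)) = j + 1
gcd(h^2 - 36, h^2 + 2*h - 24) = h + 6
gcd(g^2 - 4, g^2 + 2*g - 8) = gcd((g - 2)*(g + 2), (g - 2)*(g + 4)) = g - 2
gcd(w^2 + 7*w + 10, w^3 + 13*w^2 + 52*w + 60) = w^2 + 7*w + 10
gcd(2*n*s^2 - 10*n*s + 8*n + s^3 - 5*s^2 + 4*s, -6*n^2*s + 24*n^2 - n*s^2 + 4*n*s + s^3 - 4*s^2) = 2*n*s - 8*n + s^2 - 4*s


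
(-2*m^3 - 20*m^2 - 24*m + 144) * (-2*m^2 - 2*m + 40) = 4*m^5 + 44*m^4 + 8*m^3 - 1040*m^2 - 1248*m + 5760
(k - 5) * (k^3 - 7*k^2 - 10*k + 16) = k^4 - 12*k^3 + 25*k^2 + 66*k - 80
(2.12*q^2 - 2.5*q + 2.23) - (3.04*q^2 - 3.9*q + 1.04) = -0.92*q^2 + 1.4*q + 1.19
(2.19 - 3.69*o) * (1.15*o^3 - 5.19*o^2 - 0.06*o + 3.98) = -4.2435*o^4 + 21.6696*o^3 - 11.1447*o^2 - 14.8176*o + 8.7162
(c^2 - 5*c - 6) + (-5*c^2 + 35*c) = -4*c^2 + 30*c - 6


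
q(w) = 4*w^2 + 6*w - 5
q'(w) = 8*w + 6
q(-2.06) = -0.39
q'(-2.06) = -10.48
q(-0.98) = -7.04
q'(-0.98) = -1.84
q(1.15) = 7.19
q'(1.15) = 15.20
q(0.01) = -4.94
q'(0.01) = 6.08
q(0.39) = -2.05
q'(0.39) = 9.12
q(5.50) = 149.00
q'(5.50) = 50.00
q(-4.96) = 63.65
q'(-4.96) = -33.68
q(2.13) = 25.93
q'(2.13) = 23.04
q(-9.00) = 265.00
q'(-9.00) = -66.00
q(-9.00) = 265.00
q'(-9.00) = -66.00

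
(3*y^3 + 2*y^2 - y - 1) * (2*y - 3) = 6*y^4 - 5*y^3 - 8*y^2 + y + 3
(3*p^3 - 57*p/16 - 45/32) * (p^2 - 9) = 3*p^5 - 489*p^3/16 - 45*p^2/32 + 513*p/16 + 405/32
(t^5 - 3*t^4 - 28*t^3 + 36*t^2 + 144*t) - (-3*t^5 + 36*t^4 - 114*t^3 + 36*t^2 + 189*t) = 4*t^5 - 39*t^4 + 86*t^3 - 45*t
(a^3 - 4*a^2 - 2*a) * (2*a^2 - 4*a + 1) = 2*a^5 - 12*a^4 + 13*a^3 + 4*a^2 - 2*a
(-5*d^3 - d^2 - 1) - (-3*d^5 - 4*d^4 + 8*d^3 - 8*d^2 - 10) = 3*d^5 + 4*d^4 - 13*d^3 + 7*d^2 + 9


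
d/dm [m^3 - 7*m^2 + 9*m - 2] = 3*m^2 - 14*m + 9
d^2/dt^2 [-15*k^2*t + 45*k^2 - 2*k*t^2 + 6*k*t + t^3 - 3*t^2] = -4*k + 6*t - 6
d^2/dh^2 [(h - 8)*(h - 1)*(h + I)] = 6*h - 18 + 2*I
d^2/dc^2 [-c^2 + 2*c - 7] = -2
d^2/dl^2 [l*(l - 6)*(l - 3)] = 6*l - 18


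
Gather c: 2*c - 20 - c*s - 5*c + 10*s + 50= c*(-s - 3) + 10*s + 30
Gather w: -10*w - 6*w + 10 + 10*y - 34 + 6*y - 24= -16*w + 16*y - 48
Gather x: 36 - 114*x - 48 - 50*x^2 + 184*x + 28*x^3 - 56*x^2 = 28*x^3 - 106*x^2 + 70*x - 12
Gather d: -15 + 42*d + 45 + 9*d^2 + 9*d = 9*d^2 + 51*d + 30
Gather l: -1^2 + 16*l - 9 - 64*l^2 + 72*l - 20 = -64*l^2 + 88*l - 30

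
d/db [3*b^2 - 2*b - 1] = 6*b - 2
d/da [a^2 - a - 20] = 2*a - 1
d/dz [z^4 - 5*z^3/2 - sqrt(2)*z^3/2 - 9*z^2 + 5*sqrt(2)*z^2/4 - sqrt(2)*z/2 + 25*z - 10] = 4*z^3 - 15*z^2/2 - 3*sqrt(2)*z^2/2 - 18*z + 5*sqrt(2)*z/2 - sqrt(2)/2 + 25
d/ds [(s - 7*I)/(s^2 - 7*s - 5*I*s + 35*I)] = (-s^2 + 14*I*s + 35 - 14*I)/(s^4 + s^3*(-14 - 10*I) + s^2*(24 + 140*I) + s*(350 - 490*I) - 1225)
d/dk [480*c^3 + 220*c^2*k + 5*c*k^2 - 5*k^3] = 220*c^2 + 10*c*k - 15*k^2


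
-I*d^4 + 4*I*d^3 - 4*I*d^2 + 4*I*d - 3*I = (d - 3)*(d - I)*(d + I)*(-I*d + I)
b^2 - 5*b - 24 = (b - 8)*(b + 3)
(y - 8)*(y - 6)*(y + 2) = y^3 - 12*y^2 + 20*y + 96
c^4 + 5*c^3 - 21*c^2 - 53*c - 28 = (c - 4)*(c + 1)^2*(c + 7)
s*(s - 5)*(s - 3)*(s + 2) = s^4 - 6*s^3 - s^2 + 30*s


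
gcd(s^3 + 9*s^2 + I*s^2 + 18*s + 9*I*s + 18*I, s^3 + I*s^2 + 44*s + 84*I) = 1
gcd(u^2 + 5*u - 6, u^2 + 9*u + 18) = u + 6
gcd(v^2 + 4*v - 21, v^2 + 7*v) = v + 7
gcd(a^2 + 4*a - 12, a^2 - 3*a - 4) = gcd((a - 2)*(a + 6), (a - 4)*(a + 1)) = 1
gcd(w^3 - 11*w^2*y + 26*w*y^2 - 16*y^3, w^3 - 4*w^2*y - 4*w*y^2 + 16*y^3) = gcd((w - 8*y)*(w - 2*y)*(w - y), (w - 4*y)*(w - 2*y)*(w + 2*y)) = -w + 2*y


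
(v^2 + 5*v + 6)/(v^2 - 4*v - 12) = (v + 3)/(v - 6)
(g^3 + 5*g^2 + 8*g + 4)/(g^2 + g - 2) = (g^2 + 3*g + 2)/(g - 1)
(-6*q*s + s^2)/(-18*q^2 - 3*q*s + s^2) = s/(3*q + s)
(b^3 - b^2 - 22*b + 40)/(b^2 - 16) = (b^2 + 3*b - 10)/(b + 4)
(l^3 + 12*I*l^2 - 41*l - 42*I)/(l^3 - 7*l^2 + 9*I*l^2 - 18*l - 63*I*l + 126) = (l^2 + 9*I*l - 14)/(l^2 + l*(-7 + 6*I) - 42*I)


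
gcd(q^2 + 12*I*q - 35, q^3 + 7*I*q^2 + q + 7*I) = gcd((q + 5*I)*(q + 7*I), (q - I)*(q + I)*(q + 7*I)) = q + 7*I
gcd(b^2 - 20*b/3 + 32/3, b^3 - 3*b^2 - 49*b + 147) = 1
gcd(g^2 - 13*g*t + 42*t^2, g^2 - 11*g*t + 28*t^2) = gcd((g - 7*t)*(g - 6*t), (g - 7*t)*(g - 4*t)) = -g + 7*t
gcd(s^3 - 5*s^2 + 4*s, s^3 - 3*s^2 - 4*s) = s^2 - 4*s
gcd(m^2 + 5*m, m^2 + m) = m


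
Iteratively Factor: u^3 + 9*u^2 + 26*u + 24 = (u + 4)*(u^2 + 5*u + 6) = (u + 3)*(u + 4)*(u + 2)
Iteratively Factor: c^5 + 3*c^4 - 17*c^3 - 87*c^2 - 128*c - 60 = (c + 1)*(c^4 + 2*c^3 - 19*c^2 - 68*c - 60) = (c + 1)*(c + 2)*(c^3 - 19*c - 30) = (c - 5)*(c + 1)*(c + 2)*(c^2 + 5*c + 6) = (c - 5)*(c + 1)*(c + 2)^2*(c + 3)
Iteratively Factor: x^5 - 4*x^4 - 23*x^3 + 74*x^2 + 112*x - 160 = (x + 2)*(x^4 - 6*x^3 - 11*x^2 + 96*x - 80) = (x - 4)*(x + 2)*(x^3 - 2*x^2 - 19*x + 20) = (x - 4)*(x - 1)*(x + 2)*(x^2 - x - 20) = (x - 5)*(x - 4)*(x - 1)*(x + 2)*(x + 4)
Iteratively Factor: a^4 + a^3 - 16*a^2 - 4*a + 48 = (a + 2)*(a^3 - a^2 - 14*a + 24) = (a + 2)*(a + 4)*(a^2 - 5*a + 6) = (a - 3)*(a + 2)*(a + 4)*(a - 2)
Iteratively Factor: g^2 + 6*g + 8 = (g + 4)*(g + 2)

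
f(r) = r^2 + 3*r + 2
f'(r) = 2*r + 3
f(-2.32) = 0.42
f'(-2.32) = -1.64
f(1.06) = 6.30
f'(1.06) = 5.12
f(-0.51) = 0.73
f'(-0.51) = 1.98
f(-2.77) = 1.36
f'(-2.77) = -2.54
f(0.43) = 3.47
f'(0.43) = 3.86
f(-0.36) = 1.05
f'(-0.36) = 2.28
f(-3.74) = 4.77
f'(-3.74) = -4.48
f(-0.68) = 0.42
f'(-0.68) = 1.64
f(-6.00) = 20.00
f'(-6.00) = -9.00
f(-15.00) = 182.00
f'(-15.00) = -27.00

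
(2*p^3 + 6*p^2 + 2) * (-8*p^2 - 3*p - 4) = -16*p^5 - 54*p^4 - 26*p^3 - 40*p^2 - 6*p - 8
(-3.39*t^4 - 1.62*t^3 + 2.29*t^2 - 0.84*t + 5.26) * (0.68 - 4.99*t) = 16.9161*t^5 + 5.7786*t^4 - 12.5287*t^3 + 5.7488*t^2 - 26.8186*t + 3.5768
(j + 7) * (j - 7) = j^2 - 49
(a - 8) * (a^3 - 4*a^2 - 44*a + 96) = a^4 - 12*a^3 - 12*a^2 + 448*a - 768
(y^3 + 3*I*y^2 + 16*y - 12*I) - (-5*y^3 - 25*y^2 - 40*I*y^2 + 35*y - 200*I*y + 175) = 6*y^3 + 25*y^2 + 43*I*y^2 - 19*y + 200*I*y - 175 - 12*I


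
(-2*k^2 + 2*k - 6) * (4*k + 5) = -8*k^3 - 2*k^2 - 14*k - 30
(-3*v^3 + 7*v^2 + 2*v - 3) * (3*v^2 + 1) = -9*v^5 + 21*v^4 + 3*v^3 - 2*v^2 + 2*v - 3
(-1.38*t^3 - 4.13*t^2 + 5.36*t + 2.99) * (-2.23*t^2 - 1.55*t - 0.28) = 3.0774*t^5 + 11.3489*t^4 - 5.1649*t^3 - 13.8193*t^2 - 6.1353*t - 0.8372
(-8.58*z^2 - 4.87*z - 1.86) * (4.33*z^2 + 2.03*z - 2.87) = -37.1514*z^4 - 38.5045*z^3 + 6.6847*z^2 + 10.2011*z + 5.3382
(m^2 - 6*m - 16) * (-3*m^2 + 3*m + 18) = -3*m^4 + 21*m^3 + 48*m^2 - 156*m - 288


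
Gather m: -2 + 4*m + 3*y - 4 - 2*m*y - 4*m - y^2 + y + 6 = -2*m*y - y^2 + 4*y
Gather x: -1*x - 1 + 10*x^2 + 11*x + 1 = 10*x^2 + 10*x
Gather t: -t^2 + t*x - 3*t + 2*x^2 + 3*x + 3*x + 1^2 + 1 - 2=-t^2 + t*(x - 3) + 2*x^2 + 6*x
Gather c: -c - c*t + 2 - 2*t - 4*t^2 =c*(-t - 1) - 4*t^2 - 2*t + 2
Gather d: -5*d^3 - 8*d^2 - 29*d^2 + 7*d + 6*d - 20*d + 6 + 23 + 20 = -5*d^3 - 37*d^2 - 7*d + 49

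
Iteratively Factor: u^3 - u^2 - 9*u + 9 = (u - 1)*(u^2 - 9) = (u - 3)*(u - 1)*(u + 3)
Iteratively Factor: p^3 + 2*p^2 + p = (p + 1)*(p^2 + p) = (p + 1)^2*(p)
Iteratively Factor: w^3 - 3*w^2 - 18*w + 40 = (w + 4)*(w^2 - 7*w + 10) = (w - 5)*(w + 4)*(w - 2)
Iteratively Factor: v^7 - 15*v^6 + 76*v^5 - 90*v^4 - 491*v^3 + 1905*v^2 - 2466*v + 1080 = (v - 3)*(v^6 - 12*v^5 + 40*v^4 + 30*v^3 - 401*v^2 + 702*v - 360) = (v - 3)*(v - 2)*(v^5 - 10*v^4 + 20*v^3 + 70*v^2 - 261*v + 180) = (v - 5)*(v - 3)*(v - 2)*(v^4 - 5*v^3 - 5*v^2 + 45*v - 36) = (v - 5)*(v - 3)*(v - 2)*(v - 1)*(v^3 - 4*v^2 - 9*v + 36) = (v - 5)*(v - 3)^2*(v - 2)*(v - 1)*(v^2 - v - 12) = (v - 5)*(v - 4)*(v - 3)^2*(v - 2)*(v - 1)*(v + 3)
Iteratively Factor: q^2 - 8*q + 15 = (q - 5)*(q - 3)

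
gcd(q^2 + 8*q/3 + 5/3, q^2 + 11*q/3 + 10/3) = q + 5/3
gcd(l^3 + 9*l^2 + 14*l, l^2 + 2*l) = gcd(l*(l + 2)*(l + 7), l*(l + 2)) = l^2 + 2*l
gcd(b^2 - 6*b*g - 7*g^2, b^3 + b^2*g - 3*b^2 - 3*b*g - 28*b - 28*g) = b + g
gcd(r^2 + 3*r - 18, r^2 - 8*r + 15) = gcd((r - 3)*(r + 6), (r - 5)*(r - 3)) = r - 3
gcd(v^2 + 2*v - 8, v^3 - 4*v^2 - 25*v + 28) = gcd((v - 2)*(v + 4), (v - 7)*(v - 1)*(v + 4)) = v + 4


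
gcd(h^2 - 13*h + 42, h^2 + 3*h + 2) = 1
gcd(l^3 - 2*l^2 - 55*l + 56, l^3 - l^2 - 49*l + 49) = l^2 + 6*l - 7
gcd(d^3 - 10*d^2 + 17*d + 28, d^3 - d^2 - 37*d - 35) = d^2 - 6*d - 7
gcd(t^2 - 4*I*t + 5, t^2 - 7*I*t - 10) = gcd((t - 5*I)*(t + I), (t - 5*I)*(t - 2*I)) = t - 5*I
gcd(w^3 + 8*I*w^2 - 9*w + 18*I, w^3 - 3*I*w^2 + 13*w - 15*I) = w^2 + 2*I*w + 3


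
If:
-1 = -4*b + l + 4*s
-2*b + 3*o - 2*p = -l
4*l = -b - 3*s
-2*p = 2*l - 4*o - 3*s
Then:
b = 13*s/17 + 4/17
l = -16*s/17 - 1/17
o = -125*s/17 - 11/17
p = -417*s/34 - 21/17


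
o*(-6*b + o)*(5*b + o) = -30*b^2*o - b*o^2 + o^3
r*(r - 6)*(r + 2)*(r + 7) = r^4 + 3*r^3 - 40*r^2 - 84*r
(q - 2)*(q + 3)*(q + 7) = q^3 + 8*q^2 + q - 42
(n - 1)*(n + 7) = n^2 + 6*n - 7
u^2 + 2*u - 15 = (u - 3)*(u + 5)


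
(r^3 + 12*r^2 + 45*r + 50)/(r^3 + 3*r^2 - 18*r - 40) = (r + 5)/(r - 4)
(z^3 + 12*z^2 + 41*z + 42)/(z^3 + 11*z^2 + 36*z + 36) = (z + 7)/(z + 6)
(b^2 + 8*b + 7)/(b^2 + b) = (b + 7)/b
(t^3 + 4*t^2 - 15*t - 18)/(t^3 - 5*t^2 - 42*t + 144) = (t + 1)/(t - 8)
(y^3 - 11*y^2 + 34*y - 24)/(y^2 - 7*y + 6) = y - 4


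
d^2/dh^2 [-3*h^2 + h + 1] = -6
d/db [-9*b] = -9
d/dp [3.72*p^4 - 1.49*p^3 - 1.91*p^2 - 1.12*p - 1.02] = 14.88*p^3 - 4.47*p^2 - 3.82*p - 1.12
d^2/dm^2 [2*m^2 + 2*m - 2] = 4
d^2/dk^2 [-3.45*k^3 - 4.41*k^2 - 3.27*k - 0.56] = -20.7*k - 8.82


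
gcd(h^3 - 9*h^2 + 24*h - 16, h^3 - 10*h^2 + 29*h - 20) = h^2 - 5*h + 4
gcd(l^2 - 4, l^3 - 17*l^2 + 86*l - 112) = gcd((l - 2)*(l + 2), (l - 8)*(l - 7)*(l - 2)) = l - 2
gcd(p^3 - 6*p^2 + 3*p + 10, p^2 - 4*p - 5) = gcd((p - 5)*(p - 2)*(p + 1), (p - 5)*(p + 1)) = p^2 - 4*p - 5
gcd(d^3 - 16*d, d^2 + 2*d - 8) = d + 4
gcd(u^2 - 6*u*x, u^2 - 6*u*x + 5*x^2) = 1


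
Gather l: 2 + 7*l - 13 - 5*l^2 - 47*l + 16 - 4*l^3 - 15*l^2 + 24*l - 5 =-4*l^3 - 20*l^2 - 16*l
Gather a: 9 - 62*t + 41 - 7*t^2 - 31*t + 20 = -7*t^2 - 93*t + 70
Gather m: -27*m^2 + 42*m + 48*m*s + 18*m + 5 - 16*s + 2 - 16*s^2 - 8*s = -27*m^2 + m*(48*s + 60) - 16*s^2 - 24*s + 7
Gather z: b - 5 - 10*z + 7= b - 10*z + 2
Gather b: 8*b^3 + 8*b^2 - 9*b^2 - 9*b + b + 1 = 8*b^3 - b^2 - 8*b + 1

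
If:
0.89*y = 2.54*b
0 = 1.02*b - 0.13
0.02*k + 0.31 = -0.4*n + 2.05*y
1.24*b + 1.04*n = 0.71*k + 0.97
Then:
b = 0.13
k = 0.42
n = 1.07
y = 0.36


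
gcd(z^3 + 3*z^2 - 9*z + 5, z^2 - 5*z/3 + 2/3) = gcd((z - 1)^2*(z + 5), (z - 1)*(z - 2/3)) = z - 1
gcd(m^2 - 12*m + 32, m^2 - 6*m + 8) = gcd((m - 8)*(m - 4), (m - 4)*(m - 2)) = m - 4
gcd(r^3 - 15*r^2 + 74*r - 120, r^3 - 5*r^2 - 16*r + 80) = r^2 - 9*r + 20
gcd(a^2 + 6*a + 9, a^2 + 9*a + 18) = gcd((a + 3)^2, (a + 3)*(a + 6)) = a + 3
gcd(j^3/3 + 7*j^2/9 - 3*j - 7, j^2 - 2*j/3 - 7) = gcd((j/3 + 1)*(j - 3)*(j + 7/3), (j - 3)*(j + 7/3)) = j^2 - 2*j/3 - 7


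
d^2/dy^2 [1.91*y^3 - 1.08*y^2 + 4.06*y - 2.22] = 11.46*y - 2.16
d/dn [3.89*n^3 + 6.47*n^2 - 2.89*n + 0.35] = 11.67*n^2 + 12.94*n - 2.89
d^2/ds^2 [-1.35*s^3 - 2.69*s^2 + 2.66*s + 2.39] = -8.1*s - 5.38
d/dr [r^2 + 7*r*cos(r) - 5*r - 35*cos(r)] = -7*r*sin(r) + 2*r + 35*sin(r) + 7*cos(r) - 5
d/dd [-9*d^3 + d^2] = d*(2 - 27*d)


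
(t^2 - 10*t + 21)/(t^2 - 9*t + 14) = (t - 3)/(t - 2)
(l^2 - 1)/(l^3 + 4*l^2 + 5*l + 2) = (l - 1)/(l^2 + 3*l + 2)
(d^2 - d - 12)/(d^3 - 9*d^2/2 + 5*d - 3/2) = 2*(d^2 - d - 12)/(2*d^3 - 9*d^2 + 10*d - 3)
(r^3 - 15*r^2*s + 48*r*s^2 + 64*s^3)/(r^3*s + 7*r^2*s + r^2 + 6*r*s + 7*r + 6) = (r^3 - 15*r^2*s + 48*r*s^2 + 64*s^3)/(r^3*s + 7*r^2*s + r^2 + 6*r*s + 7*r + 6)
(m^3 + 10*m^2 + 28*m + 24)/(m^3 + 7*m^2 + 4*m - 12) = (m + 2)/(m - 1)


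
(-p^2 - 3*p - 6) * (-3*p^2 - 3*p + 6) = 3*p^4 + 12*p^3 + 21*p^2 - 36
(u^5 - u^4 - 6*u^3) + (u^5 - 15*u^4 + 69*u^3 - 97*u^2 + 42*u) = 2*u^5 - 16*u^4 + 63*u^3 - 97*u^2 + 42*u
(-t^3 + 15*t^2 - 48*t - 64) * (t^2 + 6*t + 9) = -t^5 + 9*t^4 + 33*t^3 - 217*t^2 - 816*t - 576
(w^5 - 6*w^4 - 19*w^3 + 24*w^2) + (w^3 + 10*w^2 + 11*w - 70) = w^5 - 6*w^4 - 18*w^3 + 34*w^2 + 11*w - 70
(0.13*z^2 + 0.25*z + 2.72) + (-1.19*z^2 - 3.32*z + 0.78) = -1.06*z^2 - 3.07*z + 3.5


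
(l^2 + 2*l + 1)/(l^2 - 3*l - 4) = (l + 1)/(l - 4)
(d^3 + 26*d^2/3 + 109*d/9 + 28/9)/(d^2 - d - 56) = (9*d^2 + 15*d + 4)/(9*(d - 8))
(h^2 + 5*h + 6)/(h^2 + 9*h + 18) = (h + 2)/(h + 6)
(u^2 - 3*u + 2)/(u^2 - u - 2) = (u - 1)/(u + 1)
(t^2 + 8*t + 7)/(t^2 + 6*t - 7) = (t + 1)/(t - 1)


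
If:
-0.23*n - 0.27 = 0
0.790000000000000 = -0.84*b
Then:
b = -0.94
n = -1.17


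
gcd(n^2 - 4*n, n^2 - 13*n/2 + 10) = n - 4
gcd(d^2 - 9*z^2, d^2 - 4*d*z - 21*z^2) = d + 3*z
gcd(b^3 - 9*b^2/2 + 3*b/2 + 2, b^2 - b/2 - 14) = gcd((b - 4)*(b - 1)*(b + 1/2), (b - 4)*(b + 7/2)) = b - 4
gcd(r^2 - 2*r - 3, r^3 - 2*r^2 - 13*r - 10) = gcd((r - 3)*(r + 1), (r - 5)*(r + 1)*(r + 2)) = r + 1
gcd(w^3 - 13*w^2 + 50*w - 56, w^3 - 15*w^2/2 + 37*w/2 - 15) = w - 2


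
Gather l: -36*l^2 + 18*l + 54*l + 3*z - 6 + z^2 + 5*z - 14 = -36*l^2 + 72*l + z^2 + 8*z - 20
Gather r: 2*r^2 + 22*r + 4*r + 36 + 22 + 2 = 2*r^2 + 26*r + 60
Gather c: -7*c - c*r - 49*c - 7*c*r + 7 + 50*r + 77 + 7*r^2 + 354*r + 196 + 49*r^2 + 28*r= c*(-8*r - 56) + 56*r^2 + 432*r + 280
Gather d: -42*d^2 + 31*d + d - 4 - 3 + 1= -42*d^2 + 32*d - 6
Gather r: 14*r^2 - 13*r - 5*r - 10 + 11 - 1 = 14*r^2 - 18*r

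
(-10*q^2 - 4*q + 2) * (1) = -10*q^2 - 4*q + 2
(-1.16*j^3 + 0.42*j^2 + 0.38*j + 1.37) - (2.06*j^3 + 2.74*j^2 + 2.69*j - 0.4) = -3.22*j^3 - 2.32*j^2 - 2.31*j + 1.77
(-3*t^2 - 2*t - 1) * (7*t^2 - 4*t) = -21*t^4 - 2*t^3 + t^2 + 4*t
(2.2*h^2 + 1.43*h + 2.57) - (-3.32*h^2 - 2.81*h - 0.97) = 5.52*h^2 + 4.24*h + 3.54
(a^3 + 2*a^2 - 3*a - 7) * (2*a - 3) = 2*a^4 + a^3 - 12*a^2 - 5*a + 21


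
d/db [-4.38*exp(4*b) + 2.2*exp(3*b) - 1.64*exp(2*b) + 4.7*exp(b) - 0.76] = (-17.52*exp(3*b) + 6.6*exp(2*b) - 3.28*exp(b) + 4.7)*exp(b)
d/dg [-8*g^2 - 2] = -16*g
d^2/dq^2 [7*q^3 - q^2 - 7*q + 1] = 42*q - 2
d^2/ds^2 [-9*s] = 0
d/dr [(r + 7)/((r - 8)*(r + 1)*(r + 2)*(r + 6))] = (-3*r^4 - 30*r^3 + 31*r^2 + 728*r + 940)/(r^8 + 2*r^7 - 103*r^6 - 400*r^5 + 2216*r^4 + 15200*r^3 + 31888*r^2 + 28416*r + 9216)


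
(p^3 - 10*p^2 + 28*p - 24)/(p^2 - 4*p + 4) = p - 6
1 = 1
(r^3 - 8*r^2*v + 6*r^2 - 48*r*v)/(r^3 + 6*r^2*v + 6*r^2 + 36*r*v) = (r - 8*v)/(r + 6*v)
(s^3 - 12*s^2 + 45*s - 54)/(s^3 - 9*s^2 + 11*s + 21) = (s^2 - 9*s + 18)/(s^2 - 6*s - 7)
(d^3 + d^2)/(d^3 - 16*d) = d*(d + 1)/(d^2 - 16)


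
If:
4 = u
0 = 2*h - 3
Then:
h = 3/2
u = 4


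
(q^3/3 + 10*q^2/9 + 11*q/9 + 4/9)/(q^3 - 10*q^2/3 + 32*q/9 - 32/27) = 3*(3*q^3 + 10*q^2 + 11*q + 4)/(27*q^3 - 90*q^2 + 96*q - 32)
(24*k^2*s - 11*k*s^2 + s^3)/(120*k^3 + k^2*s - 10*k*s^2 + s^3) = s*(-3*k + s)/(-15*k^2 - 2*k*s + s^2)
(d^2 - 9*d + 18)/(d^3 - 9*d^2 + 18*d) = 1/d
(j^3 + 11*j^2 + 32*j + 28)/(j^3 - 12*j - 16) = (j + 7)/(j - 4)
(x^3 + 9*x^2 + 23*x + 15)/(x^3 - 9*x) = (x^2 + 6*x + 5)/(x*(x - 3))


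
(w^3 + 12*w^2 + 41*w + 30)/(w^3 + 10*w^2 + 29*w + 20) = (w + 6)/(w + 4)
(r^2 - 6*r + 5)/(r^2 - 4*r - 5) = (r - 1)/(r + 1)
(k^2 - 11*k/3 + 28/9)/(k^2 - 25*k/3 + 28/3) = (k - 7/3)/(k - 7)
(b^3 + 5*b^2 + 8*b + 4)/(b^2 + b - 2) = (b^2 + 3*b + 2)/(b - 1)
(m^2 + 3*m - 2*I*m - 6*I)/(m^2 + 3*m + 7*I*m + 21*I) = (m - 2*I)/(m + 7*I)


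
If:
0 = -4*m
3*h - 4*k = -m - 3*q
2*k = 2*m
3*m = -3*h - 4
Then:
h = -4/3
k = 0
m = 0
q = 4/3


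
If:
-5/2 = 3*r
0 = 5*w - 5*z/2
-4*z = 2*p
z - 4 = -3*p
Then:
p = 8/5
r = -5/6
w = -2/5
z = -4/5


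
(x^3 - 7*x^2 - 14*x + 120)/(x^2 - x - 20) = x - 6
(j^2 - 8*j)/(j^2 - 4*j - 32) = j/(j + 4)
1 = 1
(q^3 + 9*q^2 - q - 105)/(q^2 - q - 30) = (q^2 + 4*q - 21)/(q - 6)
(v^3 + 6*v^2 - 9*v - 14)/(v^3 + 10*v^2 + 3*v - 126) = (v^2 - v - 2)/(v^2 + 3*v - 18)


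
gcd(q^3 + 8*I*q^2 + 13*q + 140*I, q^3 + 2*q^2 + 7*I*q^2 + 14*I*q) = q + 7*I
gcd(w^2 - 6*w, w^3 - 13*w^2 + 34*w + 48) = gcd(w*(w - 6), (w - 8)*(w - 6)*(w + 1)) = w - 6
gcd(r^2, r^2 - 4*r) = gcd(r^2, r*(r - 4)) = r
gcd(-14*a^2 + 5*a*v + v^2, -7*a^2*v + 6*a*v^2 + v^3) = 7*a + v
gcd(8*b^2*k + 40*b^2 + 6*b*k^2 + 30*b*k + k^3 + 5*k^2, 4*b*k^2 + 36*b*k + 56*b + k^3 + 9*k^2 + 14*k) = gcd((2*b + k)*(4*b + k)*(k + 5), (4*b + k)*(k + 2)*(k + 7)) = 4*b + k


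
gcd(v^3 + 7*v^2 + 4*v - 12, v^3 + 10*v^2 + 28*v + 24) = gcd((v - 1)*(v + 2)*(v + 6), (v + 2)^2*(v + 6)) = v^2 + 8*v + 12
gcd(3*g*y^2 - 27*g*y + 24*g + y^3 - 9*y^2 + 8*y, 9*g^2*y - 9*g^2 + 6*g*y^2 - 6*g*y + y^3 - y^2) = 3*g*y - 3*g + y^2 - y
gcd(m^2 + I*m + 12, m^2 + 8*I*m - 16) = m + 4*I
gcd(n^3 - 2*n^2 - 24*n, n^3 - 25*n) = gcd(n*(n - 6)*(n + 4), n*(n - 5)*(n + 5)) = n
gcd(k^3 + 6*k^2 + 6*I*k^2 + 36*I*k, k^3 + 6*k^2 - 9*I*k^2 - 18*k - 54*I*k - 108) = k + 6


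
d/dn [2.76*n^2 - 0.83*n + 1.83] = 5.52*n - 0.83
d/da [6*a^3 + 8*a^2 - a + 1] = 18*a^2 + 16*a - 1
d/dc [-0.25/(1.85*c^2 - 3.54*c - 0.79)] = (0.925*c - 0.885)/(-1.85*c^2 + 3.54*c + 0.79)^2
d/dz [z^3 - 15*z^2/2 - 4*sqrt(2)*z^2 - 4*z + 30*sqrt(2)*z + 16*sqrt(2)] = 3*z^2 - 15*z - 8*sqrt(2)*z - 4 + 30*sqrt(2)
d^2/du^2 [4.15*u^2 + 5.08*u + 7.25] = 8.30000000000000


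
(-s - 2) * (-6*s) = 6*s^2 + 12*s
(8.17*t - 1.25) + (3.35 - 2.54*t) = 5.63*t + 2.1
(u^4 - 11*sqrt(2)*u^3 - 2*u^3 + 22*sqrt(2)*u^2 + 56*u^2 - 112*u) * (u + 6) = u^5 - 11*sqrt(2)*u^4 + 4*u^4 - 44*sqrt(2)*u^3 + 44*u^3 + 132*sqrt(2)*u^2 + 224*u^2 - 672*u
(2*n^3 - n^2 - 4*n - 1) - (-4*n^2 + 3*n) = 2*n^3 + 3*n^2 - 7*n - 1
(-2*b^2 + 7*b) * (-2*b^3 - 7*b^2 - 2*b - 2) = 4*b^5 - 45*b^3 - 10*b^2 - 14*b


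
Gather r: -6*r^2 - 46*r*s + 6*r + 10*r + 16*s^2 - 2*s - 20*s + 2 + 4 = -6*r^2 + r*(16 - 46*s) + 16*s^2 - 22*s + 6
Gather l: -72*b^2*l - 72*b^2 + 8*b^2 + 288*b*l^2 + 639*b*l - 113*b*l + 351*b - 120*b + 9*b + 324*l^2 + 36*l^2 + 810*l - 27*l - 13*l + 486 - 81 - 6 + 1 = -64*b^2 + 240*b + l^2*(288*b + 360) + l*(-72*b^2 + 526*b + 770) + 400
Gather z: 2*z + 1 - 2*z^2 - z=-2*z^2 + z + 1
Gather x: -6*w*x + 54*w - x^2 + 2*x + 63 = 54*w - x^2 + x*(2 - 6*w) + 63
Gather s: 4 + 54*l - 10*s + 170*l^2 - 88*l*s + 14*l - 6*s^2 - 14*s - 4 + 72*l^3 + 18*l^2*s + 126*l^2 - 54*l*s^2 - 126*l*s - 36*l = 72*l^3 + 296*l^2 + 32*l + s^2*(-54*l - 6) + s*(18*l^2 - 214*l - 24)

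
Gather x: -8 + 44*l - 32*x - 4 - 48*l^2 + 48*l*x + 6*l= -48*l^2 + 50*l + x*(48*l - 32) - 12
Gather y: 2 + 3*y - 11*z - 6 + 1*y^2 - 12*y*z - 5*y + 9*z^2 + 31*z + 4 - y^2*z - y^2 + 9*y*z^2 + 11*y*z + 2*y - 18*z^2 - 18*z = -y^2*z + y*(9*z^2 - z) - 9*z^2 + 2*z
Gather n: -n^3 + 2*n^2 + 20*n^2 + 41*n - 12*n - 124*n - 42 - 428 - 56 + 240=-n^3 + 22*n^2 - 95*n - 286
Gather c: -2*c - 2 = -2*c - 2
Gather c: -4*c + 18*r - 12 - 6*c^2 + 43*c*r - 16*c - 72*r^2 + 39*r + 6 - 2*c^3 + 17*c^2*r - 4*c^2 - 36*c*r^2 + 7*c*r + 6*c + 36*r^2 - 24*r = -2*c^3 + c^2*(17*r - 10) + c*(-36*r^2 + 50*r - 14) - 36*r^2 + 33*r - 6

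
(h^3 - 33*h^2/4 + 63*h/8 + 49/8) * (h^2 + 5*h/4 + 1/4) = h^5 - 7*h^4 - 35*h^3/16 + 445*h^2/32 + 77*h/8 + 49/32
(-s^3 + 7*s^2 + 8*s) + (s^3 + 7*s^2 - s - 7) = 14*s^2 + 7*s - 7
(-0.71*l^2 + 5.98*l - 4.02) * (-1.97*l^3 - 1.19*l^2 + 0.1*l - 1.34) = 1.3987*l^5 - 10.9357*l^4 + 0.732199999999999*l^3 + 6.3332*l^2 - 8.4152*l + 5.3868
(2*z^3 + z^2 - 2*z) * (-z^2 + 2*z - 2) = -2*z^5 + 3*z^4 - 6*z^2 + 4*z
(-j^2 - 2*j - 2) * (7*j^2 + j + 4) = -7*j^4 - 15*j^3 - 20*j^2 - 10*j - 8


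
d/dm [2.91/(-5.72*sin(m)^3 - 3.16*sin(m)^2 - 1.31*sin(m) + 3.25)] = (49.9356*sin(m)^2 + 18.3912*sin(m) + 3.8121)*cos(m)/(5.72*sin(m)^3 + 3.16*sin(m)^2 + 1.31*sin(m) - 3.25)^2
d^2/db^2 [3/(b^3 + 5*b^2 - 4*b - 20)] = 6*(-(3*b + 5)*(b^3 + 5*b^2 - 4*b - 20) + (3*b^2 + 10*b - 4)^2)/(b^3 + 5*b^2 - 4*b - 20)^3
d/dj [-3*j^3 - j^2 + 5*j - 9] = -9*j^2 - 2*j + 5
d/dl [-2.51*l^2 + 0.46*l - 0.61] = 0.46 - 5.02*l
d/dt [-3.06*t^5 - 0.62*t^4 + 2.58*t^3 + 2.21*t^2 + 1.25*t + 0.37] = -15.3*t^4 - 2.48*t^3 + 7.74*t^2 + 4.42*t + 1.25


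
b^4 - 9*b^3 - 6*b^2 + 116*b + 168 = (b - 7)*(b - 6)*(b + 2)^2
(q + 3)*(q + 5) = q^2 + 8*q + 15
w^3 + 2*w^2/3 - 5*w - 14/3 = (w - 7/3)*(w + 1)*(w + 2)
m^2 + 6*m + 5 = (m + 1)*(m + 5)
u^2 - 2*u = u*(u - 2)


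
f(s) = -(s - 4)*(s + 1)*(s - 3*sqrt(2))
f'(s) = -(s - 4)*(s + 1) - (s - 4)*(s - 3*sqrt(2)) - (s + 1)*(s - 3*sqrt(2))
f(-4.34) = 239.07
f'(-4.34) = -128.10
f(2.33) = -10.64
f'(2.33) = 8.74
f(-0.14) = -15.60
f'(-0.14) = -10.81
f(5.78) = -18.55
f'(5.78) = -25.23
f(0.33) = -19.10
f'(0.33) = -4.27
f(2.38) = -10.20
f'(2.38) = 8.75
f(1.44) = -17.51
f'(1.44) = 5.91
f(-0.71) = -6.76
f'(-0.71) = -20.52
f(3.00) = -4.97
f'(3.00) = 7.73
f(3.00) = -4.97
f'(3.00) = 7.73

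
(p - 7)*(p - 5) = p^2 - 12*p + 35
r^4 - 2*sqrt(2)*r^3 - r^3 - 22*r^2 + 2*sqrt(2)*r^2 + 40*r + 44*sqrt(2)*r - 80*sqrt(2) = (r - 4)*(r - 2)*(r + 5)*(r - 2*sqrt(2))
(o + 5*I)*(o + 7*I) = o^2 + 12*I*o - 35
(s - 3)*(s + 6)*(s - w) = s^3 - s^2*w + 3*s^2 - 3*s*w - 18*s + 18*w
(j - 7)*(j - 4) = j^2 - 11*j + 28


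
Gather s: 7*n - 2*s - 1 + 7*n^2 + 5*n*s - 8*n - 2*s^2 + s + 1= 7*n^2 - n - 2*s^2 + s*(5*n - 1)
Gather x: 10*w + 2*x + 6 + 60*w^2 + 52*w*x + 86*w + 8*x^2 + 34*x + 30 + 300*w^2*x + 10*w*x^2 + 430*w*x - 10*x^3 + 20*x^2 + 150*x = 60*w^2 + 96*w - 10*x^3 + x^2*(10*w + 28) + x*(300*w^2 + 482*w + 186) + 36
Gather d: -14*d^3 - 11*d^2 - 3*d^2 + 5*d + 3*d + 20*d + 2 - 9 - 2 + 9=-14*d^3 - 14*d^2 + 28*d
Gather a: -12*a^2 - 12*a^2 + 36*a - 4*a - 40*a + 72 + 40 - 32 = -24*a^2 - 8*a + 80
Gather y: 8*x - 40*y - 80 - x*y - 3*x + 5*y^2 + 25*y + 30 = 5*x + 5*y^2 + y*(-x - 15) - 50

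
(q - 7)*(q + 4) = q^2 - 3*q - 28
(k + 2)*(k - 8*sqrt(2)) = k^2 - 8*sqrt(2)*k + 2*k - 16*sqrt(2)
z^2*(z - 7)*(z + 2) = z^4 - 5*z^3 - 14*z^2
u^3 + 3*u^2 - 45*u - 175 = (u - 7)*(u + 5)^2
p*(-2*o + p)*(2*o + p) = -4*o^2*p + p^3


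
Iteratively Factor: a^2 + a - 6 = (a + 3)*(a - 2)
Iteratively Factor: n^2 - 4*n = (n - 4)*(n)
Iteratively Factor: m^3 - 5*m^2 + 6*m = (m - 3)*(m^2 - 2*m) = (m - 3)*(m - 2)*(m)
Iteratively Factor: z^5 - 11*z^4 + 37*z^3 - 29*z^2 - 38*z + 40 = (z - 2)*(z^4 - 9*z^3 + 19*z^2 + 9*z - 20) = (z - 5)*(z - 2)*(z^3 - 4*z^2 - z + 4) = (z - 5)*(z - 2)*(z - 1)*(z^2 - 3*z - 4) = (z - 5)*(z - 2)*(z - 1)*(z + 1)*(z - 4)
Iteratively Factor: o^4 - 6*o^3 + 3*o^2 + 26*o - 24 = (o - 3)*(o^3 - 3*o^2 - 6*o + 8) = (o - 3)*(o - 1)*(o^2 - 2*o - 8) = (o - 4)*(o - 3)*(o - 1)*(o + 2)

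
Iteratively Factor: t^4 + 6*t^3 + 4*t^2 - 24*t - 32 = (t + 4)*(t^3 + 2*t^2 - 4*t - 8) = (t + 2)*(t + 4)*(t^2 - 4) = (t - 2)*(t + 2)*(t + 4)*(t + 2)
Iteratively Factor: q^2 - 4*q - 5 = (q - 5)*(q + 1)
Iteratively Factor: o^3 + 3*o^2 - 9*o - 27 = (o + 3)*(o^2 - 9) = (o + 3)^2*(o - 3)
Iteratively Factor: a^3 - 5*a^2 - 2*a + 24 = (a - 3)*(a^2 - 2*a - 8) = (a - 3)*(a + 2)*(a - 4)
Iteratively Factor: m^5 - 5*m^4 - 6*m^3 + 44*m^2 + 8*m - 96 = (m + 2)*(m^4 - 7*m^3 + 8*m^2 + 28*m - 48) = (m - 3)*(m + 2)*(m^3 - 4*m^2 - 4*m + 16) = (m - 3)*(m - 2)*(m + 2)*(m^2 - 2*m - 8) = (m - 3)*(m - 2)*(m + 2)^2*(m - 4)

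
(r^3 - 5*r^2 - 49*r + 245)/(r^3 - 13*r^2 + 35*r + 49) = (r^2 + 2*r - 35)/(r^2 - 6*r - 7)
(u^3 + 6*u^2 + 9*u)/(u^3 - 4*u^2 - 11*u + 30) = u*(u + 3)/(u^2 - 7*u + 10)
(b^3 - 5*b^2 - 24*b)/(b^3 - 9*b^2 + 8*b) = (b + 3)/(b - 1)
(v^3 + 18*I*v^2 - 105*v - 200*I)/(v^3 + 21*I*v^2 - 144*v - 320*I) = (v + 5*I)/(v + 8*I)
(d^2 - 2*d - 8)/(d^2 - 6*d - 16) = (d - 4)/(d - 8)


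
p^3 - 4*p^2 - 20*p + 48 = (p - 6)*(p - 2)*(p + 4)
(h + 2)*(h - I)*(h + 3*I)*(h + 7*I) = h^4 + 2*h^3 + 9*I*h^3 - 11*h^2 + 18*I*h^2 - 22*h + 21*I*h + 42*I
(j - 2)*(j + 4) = j^2 + 2*j - 8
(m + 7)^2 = m^2 + 14*m + 49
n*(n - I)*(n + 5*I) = n^3 + 4*I*n^2 + 5*n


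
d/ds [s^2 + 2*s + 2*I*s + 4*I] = 2*s + 2 + 2*I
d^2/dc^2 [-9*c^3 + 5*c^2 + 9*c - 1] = 10 - 54*c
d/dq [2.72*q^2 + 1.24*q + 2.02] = 5.44*q + 1.24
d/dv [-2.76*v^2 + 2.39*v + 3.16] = 2.39 - 5.52*v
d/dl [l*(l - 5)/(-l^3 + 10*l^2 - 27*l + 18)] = (l^4 - 10*l^3 + 23*l^2 + 36*l - 90)/(l^6 - 20*l^5 + 154*l^4 - 576*l^3 + 1089*l^2 - 972*l + 324)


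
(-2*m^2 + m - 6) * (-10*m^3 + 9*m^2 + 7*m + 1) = 20*m^5 - 28*m^4 + 55*m^3 - 49*m^2 - 41*m - 6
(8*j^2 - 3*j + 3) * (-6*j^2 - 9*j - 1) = -48*j^4 - 54*j^3 + j^2 - 24*j - 3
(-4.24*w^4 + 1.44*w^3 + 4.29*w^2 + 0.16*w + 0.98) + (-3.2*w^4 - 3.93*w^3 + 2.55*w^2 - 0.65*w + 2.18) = -7.44*w^4 - 2.49*w^3 + 6.84*w^2 - 0.49*w + 3.16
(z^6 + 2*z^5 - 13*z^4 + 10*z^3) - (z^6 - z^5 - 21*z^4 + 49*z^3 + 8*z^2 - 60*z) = 3*z^5 + 8*z^4 - 39*z^3 - 8*z^2 + 60*z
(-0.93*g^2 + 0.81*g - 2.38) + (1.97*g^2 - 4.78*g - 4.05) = 1.04*g^2 - 3.97*g - 6.43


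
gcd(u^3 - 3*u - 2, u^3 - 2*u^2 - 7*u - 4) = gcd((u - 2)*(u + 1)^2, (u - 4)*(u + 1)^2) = u^2 + 2*u + 1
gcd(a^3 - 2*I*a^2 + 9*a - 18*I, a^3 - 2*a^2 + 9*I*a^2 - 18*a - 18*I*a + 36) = a + 3*I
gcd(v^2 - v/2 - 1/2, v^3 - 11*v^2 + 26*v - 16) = v - 1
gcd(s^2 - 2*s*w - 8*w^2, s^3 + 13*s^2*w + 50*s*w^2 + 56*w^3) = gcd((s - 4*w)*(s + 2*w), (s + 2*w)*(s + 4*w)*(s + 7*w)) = s + 2*w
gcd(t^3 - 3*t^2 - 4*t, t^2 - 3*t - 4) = t^2 - 3*t - 4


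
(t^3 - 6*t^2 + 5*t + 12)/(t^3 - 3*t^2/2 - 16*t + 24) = 2*(t^2 - 2*t - 3)/(2*t^2 + 5*t - 12)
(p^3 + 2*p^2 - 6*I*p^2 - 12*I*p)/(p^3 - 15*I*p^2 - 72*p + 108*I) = p*(p + 2)/(p^2 - 9*I*p - 18)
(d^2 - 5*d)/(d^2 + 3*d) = (d - 5)/(d + 3)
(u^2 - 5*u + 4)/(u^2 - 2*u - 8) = (u - 1)/(u + 2)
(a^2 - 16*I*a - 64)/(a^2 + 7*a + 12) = (a^2 - 16*I*a - 64)/(a^2 + 7*a + 12)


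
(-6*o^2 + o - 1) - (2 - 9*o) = -6*o^2 + 10*o - 3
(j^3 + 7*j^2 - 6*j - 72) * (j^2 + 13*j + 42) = j^5 + 20*j^4 + 127*j^3 + 144*j^2 - 1188*j - 3024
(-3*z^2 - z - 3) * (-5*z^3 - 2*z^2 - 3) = 15*z^5 + 11*z^4 + 17*z^3 + 15*z^2 + 3*z + 9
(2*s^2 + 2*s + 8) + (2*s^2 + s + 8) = 4*s^2 + 3*s + 16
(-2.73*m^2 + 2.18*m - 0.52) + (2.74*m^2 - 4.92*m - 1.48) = 0.0100000000000002*m^2 - 2.74*m - 2.0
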